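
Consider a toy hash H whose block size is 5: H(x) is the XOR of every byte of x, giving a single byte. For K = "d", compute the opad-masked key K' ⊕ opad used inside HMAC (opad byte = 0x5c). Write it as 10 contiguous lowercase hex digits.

385c5c5c5c

Key "d" = 64 is 1 byte ≤ B = 5; zero-pad to 5 bytes: K' = 64 00 00 00 00.
XOR each byte with 0x5c: 64⊕5c=38, 00⊕5c=5c, 00⊕5c=5c, 00⊕5c=5c, 00⊕5c=5c.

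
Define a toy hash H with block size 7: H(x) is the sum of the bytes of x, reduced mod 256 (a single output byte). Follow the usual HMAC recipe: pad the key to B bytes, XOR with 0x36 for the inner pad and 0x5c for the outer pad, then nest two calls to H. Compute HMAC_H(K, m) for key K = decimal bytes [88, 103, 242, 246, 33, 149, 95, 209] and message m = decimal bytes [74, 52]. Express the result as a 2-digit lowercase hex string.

76

Key decimal bytes [88, 103, 242, 246, 33, 149, 95, 209] = 58 67 f2 f6 21 95 5f d1 is 8 bytes > B = 7, so hash it first: H(key) = 8d, then zero-pad to 7 bytes: K' = 8d 00 00 00 00 00 00.
K' ⊕ ipad = bb 36 36 36 36 36 36.  K' ⊕ opad = d1 5c 5c 5c 5c 5c 5c.
Inner input = (K'⊕ipad) ∥ m = bb 36 36 36 36 36 36 ∥ 4a 34.
Inner hash: sum = 187+54+54+54+54+54+54+74+52 = 637; mod 256 = 125 → 7d.
Outer input = (K'⊕opad) ∥ inner = d1 5c 5c 5c 5c 5c 5c ∥ 7d.
Outer hash (tag): sum = 209+92+92+92+92+92+92+125 = 886; mod 256 = 118 → 76.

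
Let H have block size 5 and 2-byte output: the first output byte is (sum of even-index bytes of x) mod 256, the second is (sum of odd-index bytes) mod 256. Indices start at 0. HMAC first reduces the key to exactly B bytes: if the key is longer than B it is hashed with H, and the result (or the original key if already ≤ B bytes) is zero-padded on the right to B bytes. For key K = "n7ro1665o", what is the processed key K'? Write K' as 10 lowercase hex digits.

|K| = 9 > B = 5, so first hash the key.
H(K): even-index sum = 438 mod 256 = 182; odd-index sum = 273 mod 256 = 17 → b6 11.
Zero-pad H(K) = b6 11 to 5 bytes: K' = b6 11 00 00 00.

b611000000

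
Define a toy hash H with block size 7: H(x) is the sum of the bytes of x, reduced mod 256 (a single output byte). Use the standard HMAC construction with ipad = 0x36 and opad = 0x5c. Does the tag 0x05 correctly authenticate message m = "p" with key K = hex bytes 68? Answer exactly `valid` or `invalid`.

Key hex bytes 68 is 1 byte ≤ B = 7; zero-pad to 7 bytes: K' = 68 00 00 00 00 00 00.
K' ⊕ ipad = 5e 36 36 36 36 36 36; K' ⊕ opad = 34 5c 5c 5c 5c 5c 5c.
Inner hash: sum = 94+54+54+54+54+54+54+112 = 530; mod 256 = 18 → 12.
Outer hash (recomputed tag): sum = 52+92+92+92+92+92+92+18 = 622; mod 256 = 110 → 6e.
Recomputed tag = 6e; claimed = 05 → mismatch.

invalid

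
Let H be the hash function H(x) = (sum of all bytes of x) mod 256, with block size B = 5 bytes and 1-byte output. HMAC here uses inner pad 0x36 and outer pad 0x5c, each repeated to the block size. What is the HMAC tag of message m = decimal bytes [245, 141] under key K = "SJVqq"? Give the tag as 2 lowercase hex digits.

da

Key "SJVqq" = 53 4a 56 71 71 is exactly B = 5 bytes: K' = 53 4a 56 71 71.
K' ⊕ ipad = 65 7c 60 47 47.  K' ⊕ opad = 0f 16 0a 2d 2d.
Inner input = (K'⊕ipad) ∥ m = 65 7c 60 47 47 ∥ f5 8d.
Inner hash: sum = 101+124+96+71+71+245+141 = 849; mod 256 = 81 → 51.
Outer input = (K'⊕opad) ∥ inner = 0f 16 0a 2d 2d ∥ 51.
Outer hash (tag): sum = 15+22+10+45+45+81 = 218 → da.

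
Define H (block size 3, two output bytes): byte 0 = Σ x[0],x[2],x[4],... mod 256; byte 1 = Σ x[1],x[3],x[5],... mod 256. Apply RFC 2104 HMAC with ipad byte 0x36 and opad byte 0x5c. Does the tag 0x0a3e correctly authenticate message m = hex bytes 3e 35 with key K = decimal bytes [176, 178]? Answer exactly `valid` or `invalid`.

invalid

Key decimal bytes [176, 178] = b0 b2 is 2 bytes ≤ B = 3; zero-pad to 3 bytes: K' = b0 b2 00.
K' ⊕ ipad = 86 84 36; K' ⊕ opad = ec ee 5c.
Inner hash: even-index sum = 241 mod 256 = 241; odd-index sum = 194 mod 256 = 194 → f1 c2.
Outer hash (recomputed tag): even-index sum = 522 mod 256 = 10; odd-index sum = 479 mod 256 = 223 → 0a df.
Recomputed tag = 0adf; claimed = 0a3e → mismatch.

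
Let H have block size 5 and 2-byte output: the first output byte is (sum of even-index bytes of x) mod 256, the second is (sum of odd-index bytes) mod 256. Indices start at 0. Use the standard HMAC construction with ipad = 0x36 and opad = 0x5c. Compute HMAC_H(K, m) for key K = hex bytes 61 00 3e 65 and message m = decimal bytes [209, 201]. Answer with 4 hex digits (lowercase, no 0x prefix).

55f3

Key hex bytes 61 00 3e 65 is 4 bytes ≤ B = 5; zero-pad to 5 bytes: K' = 61 00 3e 65 00.
K' ⊕ ipad = 57 36 08 53 36.  K' ⊕ opad = 3d 5c 62 39 5c.
Inner input = (K'⊕ipad) ∥ m = 57 36 08 53 36 ∥ d1 c9.
Inner hash: even-index sum = 350 mod 256 = 94; odd-index sum = 346 mod 256 = 90 → 5e 5a.
Outer input = (K'⊕opad) ∥ inner = 3d 5c 62 39 5c ∥ 5e 5a.
Outer hash (tag): even-index sum = 341 mod 256 = 85; odd-index sum = 243 mod 256 = 243 → 55 f3.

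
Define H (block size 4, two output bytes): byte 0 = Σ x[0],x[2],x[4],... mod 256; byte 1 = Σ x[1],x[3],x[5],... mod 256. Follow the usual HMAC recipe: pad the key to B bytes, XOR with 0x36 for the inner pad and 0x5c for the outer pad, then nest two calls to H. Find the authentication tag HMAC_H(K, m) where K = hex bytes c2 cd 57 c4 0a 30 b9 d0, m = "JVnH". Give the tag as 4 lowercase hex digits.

Key hex bytes c2 cd 57 c4 0a 30 b9 d0 is 8 bytes > B = 4, so hash it first: H(key) = dc 91, then zero-pad to 4 bytes: K' = dc 91 00 00.
K' ⊕ ipad = ea a7 36 36.  K' ⊕ opad = 80 cd 5c 5c.
Inner input = (K'⊕ipad) ∥ m = ea a7 36 36 ∥ 4a 56 6e 48.
Inner hash: even-index sum = 472 mod 256 = 216; odd-index sum = 379 mod 256 = 123 → d8 7b.
Outer input = (K'⊕opad) ∥ inner = 80 cd 5c 5c ∥ d8 7b.
Outer hash (tag): even-index sum = 436 mod 256 = 180; odd-index sum = 420 mod 256 = 164 → b4 a4.

b4a4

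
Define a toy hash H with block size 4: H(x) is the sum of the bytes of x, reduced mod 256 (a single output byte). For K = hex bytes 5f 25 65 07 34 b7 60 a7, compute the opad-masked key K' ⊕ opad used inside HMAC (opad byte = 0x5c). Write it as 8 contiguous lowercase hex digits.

be5c5c5c

Key hex bytes 5f 25 65 07 34 b7 60 a7 is 8 bytes > B = 4, so hash it first: H(key) = e2, then zero-pad to 4 bytes: K' = e2 00 00 00.
XOR each byte with 0x5c: e2⊕5c=be, 00⊕5c=5c, 00⊕5c=5c, 00⊕5c=5c.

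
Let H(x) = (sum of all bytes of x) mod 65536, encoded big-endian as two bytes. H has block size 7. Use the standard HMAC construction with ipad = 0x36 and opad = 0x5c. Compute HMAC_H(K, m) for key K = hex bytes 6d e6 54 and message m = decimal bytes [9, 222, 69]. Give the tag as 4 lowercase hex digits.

Key hex bytes 6d e6 54 is 3 bytes ≤ B = 7; zero-pad to 7 bytes: K' = 6d e6 54 00 00 00 00.
K' ⊕ ipad = 5b d0 62 36 36 36 36.  K' ⊕ opad = 31 ba 08 5c 5c 5c 5c.
Inner input = (K'⊕ipad) ∥ m = 5b d0 62 36 36 36 36 ∥ 09 de 45.
Inner hash: sum = 91+208+98+54+54+54+54+9+222+69 = 913 → 03 91.
Outer input = (K'⊕opad) ∥ inner = 31 ba 08 5c 5c 5c 5c ∥ 03 91.
Outer hash (tag): sum = 49+186+8+92+92+92+92+3+145 = 759 → 02 f7.

02f7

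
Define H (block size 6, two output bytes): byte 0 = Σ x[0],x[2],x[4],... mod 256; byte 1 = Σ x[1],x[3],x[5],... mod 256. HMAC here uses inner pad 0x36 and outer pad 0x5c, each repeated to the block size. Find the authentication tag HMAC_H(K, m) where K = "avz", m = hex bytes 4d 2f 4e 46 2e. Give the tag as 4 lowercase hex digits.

6103

Key "avz" = 61 76 7a is 3 bytes ≤ B = 6; zero-pad to 6 bytes: K' = 61 76 7a 00 00 00.
K' ⊕ ipad = 57 40 4c 36 36 36.  K' ⊕ opad = 3d 2a 26 5c 5c 5c.
Inner input = (K'⊕ipad) ∥ m = 57 40 4c 36 36 36 ∥ 4d 2f 4e 46 2e.
Inner hash: even-index sum = 418 mod 256 = 162; odd-index sum = 289 mod 256 = 33 → a2 21.
Outer input = (K'⊕opad) ∥ inner = 3d 2a 26 5c 5c 5c ∥ a2 21.
Outer hash (tag): even-index sum = 353 mod 256 = 97; odd-index sum = 259 mod 256 = 3 → 61 03.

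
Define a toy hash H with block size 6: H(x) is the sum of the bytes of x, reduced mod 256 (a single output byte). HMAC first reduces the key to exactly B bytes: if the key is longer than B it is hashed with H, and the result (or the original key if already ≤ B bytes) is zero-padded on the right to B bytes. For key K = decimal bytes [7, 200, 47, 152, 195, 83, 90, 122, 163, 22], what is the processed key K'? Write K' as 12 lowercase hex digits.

390000000000

|K| = 10 > B = 6, so first hash the key.
H(K): sum = 7+200+47+152+195+83+90+122+163+22 = 1081; mod 256 = 57 → 39.
Zero-pad H(K) = 39 to 6 bytes: K' = 39 00 00 00 00 00.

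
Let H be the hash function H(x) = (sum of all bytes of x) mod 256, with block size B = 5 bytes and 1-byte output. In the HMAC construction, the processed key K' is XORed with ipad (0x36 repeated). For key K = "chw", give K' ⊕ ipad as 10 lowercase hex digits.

555e413636

Key "chw" = 63 68 77 is 3 bytes ≤ B = 5; zero-pad to 5 bytes: K' = 63 68 77 00 00.
XOR each byte with 0x36: 63⊕36=55, 68⊕36=5e, 77⊕36=41, 00⊕36=36, 00⊕36=36.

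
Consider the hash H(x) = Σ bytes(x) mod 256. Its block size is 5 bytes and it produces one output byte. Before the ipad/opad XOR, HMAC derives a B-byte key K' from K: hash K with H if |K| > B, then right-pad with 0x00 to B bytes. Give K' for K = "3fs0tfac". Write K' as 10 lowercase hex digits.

da00000000

|K| = 8 > B = 5, so first hash the key.
H(K): sum = 51+102+115+48+116+102+97+99 = 730; mod 256 = 218 → da.
Zero-pad H(K) = da to 5 bytes: K' = da 00 00 00 00.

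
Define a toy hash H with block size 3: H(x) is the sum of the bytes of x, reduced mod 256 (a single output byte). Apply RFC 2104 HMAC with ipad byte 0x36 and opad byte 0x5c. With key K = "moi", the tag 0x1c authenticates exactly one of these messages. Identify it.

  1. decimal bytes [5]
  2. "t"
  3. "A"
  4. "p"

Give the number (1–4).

4

Key "moi" = 6d 6f 69 is exactly B = 3 bytes: K' = 6d 6f 69.
K' ⊕ ipad = 5b 59 5f; K' ⊕ opad = 31 33 35.
m1: inner = H(5b 59 5f 05) = 18; tag = H(31 33 35 18) = b1
m2: inner = H(5b 59 5f 74) = 87; tag = H(31 33 35 87) = 20
m3: inner = H(5b 59 5f 41) = 54; tag = H(31 33 35 54) = ed
m4: inner = H(5b 59 5f 70) = 83; tag = H(31 33 35 83) = 1c ← matches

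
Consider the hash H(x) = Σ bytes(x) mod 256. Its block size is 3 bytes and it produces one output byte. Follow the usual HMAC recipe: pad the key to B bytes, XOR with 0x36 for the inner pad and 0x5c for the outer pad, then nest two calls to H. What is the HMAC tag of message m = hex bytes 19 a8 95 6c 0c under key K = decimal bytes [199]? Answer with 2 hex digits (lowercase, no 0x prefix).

Key decimal bytes [199] = c7 is 1 byte ≤ B = 3; zero-pad to 3 bytes: K' = c7 00 00.
K' ⊕ ipad = f1 36 36.  K' ⊕ opad = 9b 5c 5c.
Inner input = (K'⊕ipad) ∥ m = f1 36 36 ∥ 19 a8 95 6c 0c.
Inner hash: sum = 241+54+54+25+168+149+108+12 = 811; mod 256 = 43 → 2b.
Outer input = (K'⊕opad) ∥ inner = 9b 5c 5c ∥ 2b.
Outer hash (tag): sum = 155+92+92+43 = 382; mod 256 = 126 → 7e.

7e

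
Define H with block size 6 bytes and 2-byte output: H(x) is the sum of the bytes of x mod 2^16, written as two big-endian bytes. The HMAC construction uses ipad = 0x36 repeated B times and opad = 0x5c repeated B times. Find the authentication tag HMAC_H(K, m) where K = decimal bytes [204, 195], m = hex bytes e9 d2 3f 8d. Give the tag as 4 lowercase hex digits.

Key decimal bytes [204, 195] = cc c3 is 2 bytes ≤ B = 6; zero-pad to 6 bytes: K' = cc c3 00 00 00 00.
K' ⊕ ipad = fa f5 36 36 36 36.  K' ⊕ opad = 90 9f 5c 5c 5c 5c.
Inner input = (K'⊕ipad) ∥ m = fa f5 36 36 36 36 ∥ e9 d2 3f 8d.
Inner hash: sum = 250+245+54+54+54+54+233+210+63+141 = 1358 → 05 4e.
Outer input = (K'⊕opad) ∥ inner = 90 9f 5c 5c 5c 5c ∥ 05 4e.
Outer hash (tag): sum = 144+159+92+92+92+92+5+78 = 754 → 02 f2.

02f2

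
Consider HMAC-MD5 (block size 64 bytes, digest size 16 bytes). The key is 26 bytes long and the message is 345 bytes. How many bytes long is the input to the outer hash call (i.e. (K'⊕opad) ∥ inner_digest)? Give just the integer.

Key is 26 ≤ 64 bytes, zero-padded: |K'| = 64.
Outer input = (K'⊕opad) ∥ H(inner) → 64 + 16 = 80 bytes.

80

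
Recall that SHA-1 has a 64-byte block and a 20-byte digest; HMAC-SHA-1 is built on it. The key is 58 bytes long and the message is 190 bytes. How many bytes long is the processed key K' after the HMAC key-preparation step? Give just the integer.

Key is 58 ≤ 64 bytes, zero-padded: |K'| = 64.

64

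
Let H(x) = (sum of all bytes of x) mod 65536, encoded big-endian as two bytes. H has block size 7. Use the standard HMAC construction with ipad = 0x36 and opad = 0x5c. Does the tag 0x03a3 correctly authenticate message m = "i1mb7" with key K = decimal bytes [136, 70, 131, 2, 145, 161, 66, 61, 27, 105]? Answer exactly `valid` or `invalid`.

valid

Key decimal bytes [136, 70, 131, 2, 145, 161, 66, 61, 27, 105] = 88 46 83 02 91 a1 42 3d 1b 69 is 10 bytes > B = 7, so hash it first: H(key) = 03 88, then zero-pad to 7 bytes: K' = 03 88 00 00 00 00 00.
K' ⊕ ipad = 35 be 36 36 36 36 36; K' ⊕ opad = 5f d4 5c 5c 5c 5c 5c.
Inner hash: sum = 53+190+54+54+54+54+54+105+49+109+98+55 = 929 → 03 a1.
Outer hash (recomputed tag): sum = 95+212+92+92+92+92+92+3+161 = 931 → 03 a3.
Recomputed tag = 03a3; claimed = 03a3 → match.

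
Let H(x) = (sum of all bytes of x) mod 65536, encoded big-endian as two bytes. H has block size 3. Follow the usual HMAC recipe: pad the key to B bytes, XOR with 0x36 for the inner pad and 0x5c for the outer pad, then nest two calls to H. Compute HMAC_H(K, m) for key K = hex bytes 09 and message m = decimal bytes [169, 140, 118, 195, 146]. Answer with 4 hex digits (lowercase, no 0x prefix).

01bb

Key hex bytes 09 is 1 byte ≤ B = 3; zero-pad to 3 bytes: K' = 09 00 00.
K' ⊕ ipad = 3f 36 36.  K' ⊕ opad = 55 5c 5c.
Inner input = (K'⊕ipad) ∥ m = 3f 36 36 ∥ a9 8c 76 c3 92.
Inner hash: sum = 63+54+54+169+140+118+195+146 = 939 → 03 ab.
Outer input = (K'⊕opad) ∥ inner = 55 5c 5c ∥ 03 ab.
Outer hash (tag): sum = 85+92+92+3+171 = 443 → 01 bb.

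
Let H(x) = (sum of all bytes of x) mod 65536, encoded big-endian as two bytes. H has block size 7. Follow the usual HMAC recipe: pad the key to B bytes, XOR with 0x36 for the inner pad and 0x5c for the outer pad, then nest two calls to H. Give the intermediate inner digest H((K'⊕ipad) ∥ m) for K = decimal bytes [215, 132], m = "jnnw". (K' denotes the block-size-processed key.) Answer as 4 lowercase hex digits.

Key decimal bytes [215, 132] = d7 84 is 2 bytes ≤ B = 7; zero-pad to 7 bytes: K' = d7 84 00 00 00 00 00.
K' ⊕ ipad = e1 b2 36 36 36 36 36.
Inner input = e1 b2 36 36 36 36 36 ∥ 6a 6e 6e 77.
Inner hash: sum = 225+178+54+54+54+54+54+106+110+110+119 = 1118 → 04 5e.

045e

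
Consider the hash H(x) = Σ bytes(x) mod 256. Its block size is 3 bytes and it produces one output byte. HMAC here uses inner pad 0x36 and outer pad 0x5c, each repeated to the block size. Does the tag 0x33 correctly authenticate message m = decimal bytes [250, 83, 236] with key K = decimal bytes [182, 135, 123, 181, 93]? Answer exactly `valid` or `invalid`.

Key decimal bytes [182, 135, 123, 181, 93] = b6 87 7b b5 5d is 5 bytes > B = 3, so hash it first: H(key) = ca, then zero-pad to 3 bytes: K' = ca 00 00.
K' ⊕ ipad = fc 36 36; K' ⊕ opad = 96 5c 5c.
Inner hash: sum = 252+54+54+250+83+236 = 929; mod 256 = 161 → a1.
Outer hash (recomputed tag): sum = 150+92+92+161 = 495; mod 256 = 239 → ef.
Recomputed tag = ef; claimed = 33 → mismatch.

invalid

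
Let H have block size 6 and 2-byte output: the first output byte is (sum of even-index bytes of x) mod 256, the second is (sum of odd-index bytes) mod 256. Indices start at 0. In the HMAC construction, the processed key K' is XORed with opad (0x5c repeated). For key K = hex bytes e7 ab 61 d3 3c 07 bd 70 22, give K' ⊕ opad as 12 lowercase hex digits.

3fa95c5c5c5c

Key hex bytes e7 ab 61 d3 3c 07 bd 70 22 is 9 bytes > B = 6, so hash it first: H(key) = 63 f5, then zero-pad to 6 bytes: K' = 63 f5 00 00 00 00.
XOR each byte with 0x5c: 63⊕5c=3f, f5⊕5c=a9, 00⊕5c=5c, 00⊕5c=5c, 00⊕5c=5c, 00⊕5c=5c.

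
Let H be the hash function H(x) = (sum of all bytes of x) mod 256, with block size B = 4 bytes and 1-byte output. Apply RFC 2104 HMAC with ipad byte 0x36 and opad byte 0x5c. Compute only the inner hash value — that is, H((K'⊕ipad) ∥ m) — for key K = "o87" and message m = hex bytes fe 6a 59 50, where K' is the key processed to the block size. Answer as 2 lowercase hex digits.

af

Key "o87" = 6f 38 37 is 3 bytes ≤ B = 4; zero-pad to 4 bytes: K' = 6f 38 37 00.
K' ⊕ ipad = 59 0e 01 36.
Inner input = 59 0e 01 36 ∥ fe 6a 59 50.
Inner hash: sum = 89+14+1+54+254+106+89+80 = 687; mod 256 = 175 → af.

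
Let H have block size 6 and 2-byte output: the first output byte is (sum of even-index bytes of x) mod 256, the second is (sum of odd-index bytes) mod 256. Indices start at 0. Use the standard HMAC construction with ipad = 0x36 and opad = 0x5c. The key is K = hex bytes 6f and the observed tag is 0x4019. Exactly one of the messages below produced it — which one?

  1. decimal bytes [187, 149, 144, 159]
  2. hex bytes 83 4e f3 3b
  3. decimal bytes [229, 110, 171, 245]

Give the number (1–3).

Key hex bytes 6f is 1 byte ≤ B = 6; zero-pad to 6 bytes: K' = 6f 00 00 00 00 00.
K' ⊕ ipad = 59 36 36 36 36 36; K' ⊕ opad = 33 5c 5c 5c 5c 5c.
m1: inner = H(59 36 36 36 36 36 bb 95 90 9f) = 10 d6; tag = H(33 5c 5c 5c 5c 5c 10 d6) = fbea
m2: inner = H(59 36 36 36 36 36 83 4e f3 3b) = 3b 2b; tag = H(33 5c 5c 5c 5c 5c 3b 2b) = 263f
m3: inner = H(59 36 36 36 36 36 e5 6e ab f5) = 55 05; tag = H(33 5c 5c 5c 5c 5c 55 05) = 4019 ← matches

3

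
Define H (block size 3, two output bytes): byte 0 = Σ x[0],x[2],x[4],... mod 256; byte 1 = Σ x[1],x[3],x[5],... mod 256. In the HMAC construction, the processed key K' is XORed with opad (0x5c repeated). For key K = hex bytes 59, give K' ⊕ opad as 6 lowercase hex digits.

055c5c

Key hex bytes 59 is 1 byte ≤ B = 3; zero-pad to 3 bytes: K' = 59 00 00.
XOR each byte with 0x5c: 59⊕5c=05, 00⊕5c=5c, 00⊕5c=5c.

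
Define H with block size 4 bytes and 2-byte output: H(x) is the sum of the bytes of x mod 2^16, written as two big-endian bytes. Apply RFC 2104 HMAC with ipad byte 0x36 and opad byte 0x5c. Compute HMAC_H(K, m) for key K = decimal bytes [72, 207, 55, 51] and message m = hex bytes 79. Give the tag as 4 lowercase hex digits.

0278

Key decimal bytes [72, 207, 55, 51] = 48 cf 37 33 is exactly B = 4 bytes: K' = 48 cf 37 33.
K' ⊕ ipad = 7e f9 01 05.  K' ⊕ opad = 14 93 6b 6f.
Inner input = (K'⊕ipad) ∥ m = 7e f9 01 05 ∥ 79.
Inner hash: sum = 126+249+1+5+121 = 502 → 01 f6.
Outer input = (K'⊕opad) ∥ inner = 14 93 6b 6f ∥ 01 f6.
Outer hash (tag): sum = 20+147+107+111+1+246 = 632 → 02 78.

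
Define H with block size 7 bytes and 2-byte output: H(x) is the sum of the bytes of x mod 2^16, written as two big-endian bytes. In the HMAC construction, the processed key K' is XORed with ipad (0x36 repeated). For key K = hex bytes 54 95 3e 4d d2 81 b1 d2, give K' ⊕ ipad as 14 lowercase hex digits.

Key hex bytes 54 95 3e 4d d2 81 b1 d2 is 8 bytes > B = 7, so hash it first: H(key) = 04 4a, then zero-pad to 7 bytes: K' = 04 4a 00 00 00 00 00.
XOR each byte with 0x36: 04⊕36=32, 4a⊕36=7c, 00⊕36=36, 00⊕36=36, 00⊕36=36, 00⊕36=36, 00⊕36=36.

327c3636363636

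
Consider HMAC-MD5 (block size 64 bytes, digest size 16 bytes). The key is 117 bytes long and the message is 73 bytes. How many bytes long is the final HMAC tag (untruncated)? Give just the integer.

16

The tag is one MD5 digest: 16 bytes.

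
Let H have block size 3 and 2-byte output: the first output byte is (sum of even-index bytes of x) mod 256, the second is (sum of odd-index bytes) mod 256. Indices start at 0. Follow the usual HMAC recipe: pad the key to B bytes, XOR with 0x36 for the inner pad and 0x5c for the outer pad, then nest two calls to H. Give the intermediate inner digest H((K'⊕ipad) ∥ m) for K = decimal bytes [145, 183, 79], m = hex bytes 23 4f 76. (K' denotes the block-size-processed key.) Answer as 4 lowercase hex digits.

Key decimal bytes [145, 183, 79] = 91 b7 4f is exactly B = 3 bytes: K' = 91 b7 4f.
K' ⊕ ipad = a7 81 79.
Inner input = a7 81 79 ∥ 23 4f 76.
Inner hash: even-index sum = 367 mod 256 = 111; odd-index sum = 282 mod 256 = 26 → 6f 1a.

6f1a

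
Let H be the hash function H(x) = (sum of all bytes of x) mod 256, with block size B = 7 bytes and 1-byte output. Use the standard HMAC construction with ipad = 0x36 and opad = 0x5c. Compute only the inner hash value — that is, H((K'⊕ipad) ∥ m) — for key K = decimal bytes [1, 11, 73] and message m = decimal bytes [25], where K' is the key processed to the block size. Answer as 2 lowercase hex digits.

Key decimal bytes [1, 11, 73] = 01 0b 49 is 3 bytes ≤ B = 7; zero-pad to 7 bytes: K' = 01 0b 49 00 00 00 00.
K' ⊕ ipad = 37 3d 7f 36 36 36 36.
Inner input = 37 3d 7f 36 36 36 36 ∥ 19.
Inner hash: sum = 55+61+127+54+54+54+54+25 = 484; mod 256 = 228 → e4.

e4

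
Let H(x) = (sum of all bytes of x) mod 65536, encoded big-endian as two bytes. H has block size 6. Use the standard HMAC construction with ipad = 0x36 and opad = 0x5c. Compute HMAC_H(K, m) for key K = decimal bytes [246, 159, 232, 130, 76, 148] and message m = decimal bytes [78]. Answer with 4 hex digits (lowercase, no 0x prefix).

Key decimal bytes [246, 159, 232, 130, 76, 148] = f6 9f e8 82 4c 94 is exactly B = 6 bytes: K' = f6 9f e8 82 4c 94.
K' ⊕ ipad = c0 a9 de b4 7a a2.  K' ⊕ opad = aa c3 b4 de 10 c8.
Inner input = (K'⊕ipad) ∥ m = c0 a9 de b4 7a a2 ∥ 4e.
Inner hash: sum = 192+169+222+180+122+162+78 = 1125 → 04 65.
Outer input = (K'⊕opad) ∥ inner = aa c3 b4 de 10 c8 ∥ 04 65.
Outer hash (tag): sum = 170+195+180+222+16+200+4+101 = 1088 → 04 40.

0440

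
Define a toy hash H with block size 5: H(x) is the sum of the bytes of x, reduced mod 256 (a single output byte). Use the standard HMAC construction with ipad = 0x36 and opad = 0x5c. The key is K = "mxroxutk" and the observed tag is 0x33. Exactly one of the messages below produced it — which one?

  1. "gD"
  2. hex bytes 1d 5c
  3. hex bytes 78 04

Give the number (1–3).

Key "mxroxutk" = 6d 78 72 6f 78 75 74 6b is 8 bytes > B = 5, so hash it first: H(key) = 92, then zero-pad to 5 bytes: K' = 92 00 00 00 00.
K' ⊕ ipad = a4 36 36 36 36; K' ⊕ opad = ce 5c 5c 5c 5c.
m1: inner = H(a4 36 36 36 36 67 44) = 27; tag = H(ce 5c 5c 5c 5c 27) = 65
m2: inner = H(a4 36 36 36 36 1d 5c) = f5; tag = H(ce 5c 5c 5c 5c f5) = 33 ← matches
m3: inner = H(a4 36 36 36 36 78 04) = f8; tag = H(ce 5c 5c 5c 5c f8) = 36

2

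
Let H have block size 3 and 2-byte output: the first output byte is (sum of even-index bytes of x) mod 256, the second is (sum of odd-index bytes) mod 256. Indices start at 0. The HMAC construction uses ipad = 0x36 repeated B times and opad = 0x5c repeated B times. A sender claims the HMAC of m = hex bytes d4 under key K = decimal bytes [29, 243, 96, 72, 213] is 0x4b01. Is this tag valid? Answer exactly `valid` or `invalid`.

Key decimal bytes [29, 243, 96, 72, 213] = 1d f3 60 48 d5 is 5 bytes > B = 3, so hash it first: H(key) = 52 3b, then zero-pad to 3 bytes: K' = 52 3b 00.
K' ⊕ ipad = 64 0d 36; K' ⊕ opad = 0e 67 5c.
Inner hash: even-index sum = 154 mod 256 = 154; odd-index sum = 225 mod 256 = 225 → 9a e1.
Outer hash (recomputed tag): even-index sum = 331 mod 256 = 75; odd-index sum = 257 mod 256 = 1 → 4b 01.
Recomputed tag = 4b01; claimed = 4b01 → match.

valid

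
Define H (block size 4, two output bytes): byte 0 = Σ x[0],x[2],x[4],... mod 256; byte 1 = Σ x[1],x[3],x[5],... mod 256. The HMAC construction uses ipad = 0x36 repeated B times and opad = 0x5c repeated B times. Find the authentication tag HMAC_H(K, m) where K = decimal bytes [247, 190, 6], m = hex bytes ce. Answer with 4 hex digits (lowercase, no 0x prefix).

c4fc

Key decimal bytes [247, 190, 6] = f7 be 06 is 3 bytes ≤ B = 4; zero-pad to 4 bytes: K' = f7 be 06 00.
K' ⊕ ipad = c1 88 30 36.  K' ⊕ opad = ab e2 5a 5c.
Inner input = (K'⊕ipad) ∥ m = c1 88 30 36 ∥ ce.
Inner hash: even-index sum = 447 mod 256 = 191; odd-index sum = 190 mod 256 = 190 → bf be.
Outer input = (K'⊕opad) ∥ inner = ab e2 5a 5c ∥ bf be.
Outer hash (tag): even-index sum = 452 mod 256 = 196; odd-index sum = 508 mod 256 = 252 → c4 fc.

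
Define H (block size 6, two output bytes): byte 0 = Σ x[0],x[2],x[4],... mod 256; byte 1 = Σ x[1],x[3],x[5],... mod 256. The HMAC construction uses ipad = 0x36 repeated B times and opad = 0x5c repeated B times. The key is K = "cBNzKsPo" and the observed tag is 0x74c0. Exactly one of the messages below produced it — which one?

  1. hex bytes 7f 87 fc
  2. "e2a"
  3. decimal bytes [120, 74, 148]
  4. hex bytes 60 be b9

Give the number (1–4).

2

Key "cBNzKsPo" = 63 42 4e 7a 4b 73 50 6f is 8 bytes > B = 6, so hash it first: H(key) = 4c 9e, then zero-pad to 6 bytes: K' = 4c 9e 00 00 00 00.
K' ⊕ ipad = 7a a8 36 36 36 36; K' ⊕ opad = 10 c2 5c 5c 5c 5c.
m1: inner = H(7a a8 36 36 36 36 7f 87 fc) = 61 9b; tag = H(10 c2 5c 5c 5c 5c 61 9b) = 2915
m2: inner = H(7a a8 36 36 36 36 65 32 61) = ac 46; tag = H(10 c2 5c 5c 5c 5c ac 46) = 74c0 ← matches
m3: inner = H(7a a8 36 36 36 36 78 4a 94) = f2 5e; tag = H(10 c2 5c 5c 5c 5c f2 5e) = bad8
m4: inner = H(7a a8 36 36 36 36 60 be b9) = ff d2; tag = H(10 c2 5c 5c 5c 5c ff d2) = c74c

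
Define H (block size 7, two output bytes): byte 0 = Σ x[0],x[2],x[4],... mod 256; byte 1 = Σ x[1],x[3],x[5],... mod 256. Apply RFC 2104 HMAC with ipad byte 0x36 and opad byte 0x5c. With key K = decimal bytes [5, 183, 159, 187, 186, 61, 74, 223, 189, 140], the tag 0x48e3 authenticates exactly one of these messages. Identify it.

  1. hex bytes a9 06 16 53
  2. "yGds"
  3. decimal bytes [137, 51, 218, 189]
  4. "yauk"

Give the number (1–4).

3

Key decimal bytes [5, 183, 159, 187, 186, 61, 74, 223, 189, 140] = 05 b7 9f bb ba 3d 4a df bd 8c is 10 bytes > B = 7, so hash it first: H(key) = 65 1a, then zero-pad to 7 bytes: K' = 65 1a 00 00 00 00 00.
K' ⊕ ipad = 53 2c 36 36 36 36 36; K' ⊕ opad = 39 46 5c 5c 5c 5c 5c.
m1: inner = H(53 2c 36 36 36 36 36 a9 06 16 53) = 4e 57; tag = H(39 46 5c 5c 5c 5c 5c 4e 57) = a44c
m2: inner = H(53 2c 36 36 36 36 36 79 47 64 73) = af 75; tag = H(39 46 5c 5c 5c 5c 5c af 75) = c2ad
m3: inner = H(53 2c 36 36 36 36 36 89 33 da bd) = e5 fb; tag = H(39 46 5c 5c 5c 5c 5c e5 fb) = 48e3 ← matches
m4: inner = H(53 2c 36 36 36 36 36 79 61 75 6b) = c1 86; tag = H(39 46 5c 5c 5c 5c 5c c1 86) = d3bf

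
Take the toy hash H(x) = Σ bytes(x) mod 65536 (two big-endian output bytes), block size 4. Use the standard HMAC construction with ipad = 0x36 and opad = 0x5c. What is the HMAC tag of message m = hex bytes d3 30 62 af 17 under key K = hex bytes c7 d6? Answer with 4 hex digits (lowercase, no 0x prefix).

Key hex bytes c7 d6 is 2 bytes ≤ B = 4; zero-pad to 4 bytes: K' = c7 d6 00 00.
K' ⊕ ipad = f1 e0 36 36.  K' ⊕ opad = 9b 8a 5c 5c.
Inner input = (K'⊕ipad) ∥ m = f1 e0 36 36 ∥ d3 30 62 af 17.
Inner hash: sum = 241+224+54+54+211+48+98+175+23 = 1128 → 04 68.
Outer input = (K'⊕opad) ∥ inner = 9b 8a 5c 5c ∥ 04 68.
Outer hash (tag): sum = 155+138+92+92+4+104 = 585 → 02 49.

0249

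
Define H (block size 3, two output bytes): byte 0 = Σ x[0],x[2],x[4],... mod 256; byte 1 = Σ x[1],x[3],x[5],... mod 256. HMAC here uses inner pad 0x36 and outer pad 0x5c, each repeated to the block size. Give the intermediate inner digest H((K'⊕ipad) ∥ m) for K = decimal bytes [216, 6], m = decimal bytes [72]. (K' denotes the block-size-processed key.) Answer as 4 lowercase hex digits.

2478

Key decimal bytes [216, 6] = d8 06 is 2 bytes ≤ B = 3; zero-pad to 3 bytes: K' = d8 06 00.
K' ⊕ ipad = ee 30 36.
Inner input = ee 30 36 ∥ 48.
Inner hash: even-index sum = 292 mod 256 = 36; odd-index sum = 120 mod 256 = 120 → 24 78.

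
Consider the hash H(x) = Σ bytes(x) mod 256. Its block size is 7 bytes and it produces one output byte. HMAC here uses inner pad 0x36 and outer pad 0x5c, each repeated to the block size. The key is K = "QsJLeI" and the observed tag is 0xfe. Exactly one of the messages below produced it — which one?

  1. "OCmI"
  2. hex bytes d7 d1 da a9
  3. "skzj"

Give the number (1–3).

Key "QsJLeI" = 51 73 4a 4c 65 49 is 6 bytes ≤ B = 7; zero-pad to 7 bytes: K' = 51 73 4a 4c 65 49 00.
K' ⊕ ipad = 67 45 7c 7a 53 7f 36; K' ⊕ opad = 0d 2f 16 10 39 15 5c.
m1: inner = H(67 45 7c 7a 53 7f 36 4f 43 6d 49) = f2; tag = H(0d 2f 16 10 39 15 5c f2) = fe ← matches
m2: inner = H(67 45 7c 7a 53 7f 36 d7 d1 da a9) = d5; tag = H(0d 2f 16 10 39 15 5c d5) = e1
m3: inner = H(67 45 7c 7a 53 7f 36 73 6b 7a 6a) = 6c; tag = H(0d 2f 16 10 39 15 5c 6c) = 78

1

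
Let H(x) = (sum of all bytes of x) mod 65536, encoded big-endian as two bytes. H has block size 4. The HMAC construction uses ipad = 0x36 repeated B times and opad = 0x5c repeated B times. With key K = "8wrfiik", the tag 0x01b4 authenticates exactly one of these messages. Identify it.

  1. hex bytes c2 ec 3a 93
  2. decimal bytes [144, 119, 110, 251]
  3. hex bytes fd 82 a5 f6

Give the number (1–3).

Key "8wrfiik" = 38 77 72 66 69 69 6b is 7 bytes > B = 4, so hash it first: H(key) = 02 c4, then zero-pad to 4 bytes: K' = 02 c4 00 00.
K' ⊕ ipad = 34 f2 36 36; K' ⊕ opad = 5e 98 5c 5c.
m1: inner = H(34 f2 36 36 c2 ec 3a 93) = 04 0d; tag = H(5e 98 5c 5c 04 0d) = 01bf
m2: inner = H(34 f2 36 36 90 77 6e fb) = 04 02; tag = H(5e 98 5c 5c 04 02) = 01b4 ← matches
m3: inner = H(34 f2 36 36 fd 82 a5 f6) = 04 ac; tag = H(5e 98 5c 5c 04 ac) = 025e

2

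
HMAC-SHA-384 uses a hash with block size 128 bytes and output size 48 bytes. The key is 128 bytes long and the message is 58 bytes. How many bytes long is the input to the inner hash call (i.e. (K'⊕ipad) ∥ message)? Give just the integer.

186

Key is 128 ≤ 128 bytes, zero-padded: |K'| = 128.
Inner input = (K'⊕ipad) ∥ m → 128 + 58 = 186 bytes.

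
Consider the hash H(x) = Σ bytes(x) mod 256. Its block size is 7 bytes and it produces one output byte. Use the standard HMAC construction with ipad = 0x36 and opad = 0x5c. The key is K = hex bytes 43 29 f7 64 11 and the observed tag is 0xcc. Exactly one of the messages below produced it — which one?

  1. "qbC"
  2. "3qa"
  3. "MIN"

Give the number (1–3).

Key hex bytes 43 29 f7 64 11 is 5 bytes ≤ B = 7; zero-pad to 7 bytes: K' = 43 29 f7 64 11 00 00.
K' ⊕ ipad = 75 1f c1 52 27 36 36; K' ⊕ opad = 1f 75 ab 38 4d 5c 5c.
m1: inner = H(75 1f c1 52 27 36 36 71 62 43) = 50; tag = H(1f 75 ab 38 4d 5c 5c 50) = cc ← matches
m2: inner = H(75 1f c1 52 27 36 36 33 71 61) = 3f; tag = H(1f 75 ab 38 4d 5c 5c 3f) = bb
m3: inner = H(75 1f c1 52 27 36 36 4d 49 4e) = 1e; tag = H(1f 75 ab 38 4d 5c 5c 1e) = 9a

1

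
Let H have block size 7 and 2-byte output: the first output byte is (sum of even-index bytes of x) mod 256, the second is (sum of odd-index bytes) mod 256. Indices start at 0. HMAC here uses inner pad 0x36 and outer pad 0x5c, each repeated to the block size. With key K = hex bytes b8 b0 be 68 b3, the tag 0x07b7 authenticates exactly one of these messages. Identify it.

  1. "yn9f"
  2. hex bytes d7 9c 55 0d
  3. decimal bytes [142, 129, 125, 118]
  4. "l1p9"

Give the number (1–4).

4

Key hex bytes b8 b0 be 68 b3 is 5 bytes ≤ B = 7; zero-pad to 7 bytes: K' = b8 b0 be 68 b3 00 00.
K' ⊕ ipad = 8e 86 88 5e 85 36 36; K' ⊕ opad = e4 ec e2 34 ef 5c 5c.
m1: inner = H(8e 86 88 5e 85 36 36 79 6e 39 66) = a5 cc; tag = H(e4 ec e2 34 ef 5c 5c a5 cc) = dd21
m2: inner = H(8e 86 88 5e 85 36 36 d7 9c 55 0d) = 7a 46; tag = H(e4 ec e2 34 ef 5c 5c 7a 46) = 57f6
m3: inner = H(8e 86 88 5e 85 36 36 8e 81 7d 76) = c8 25; tag = H(e4 ec e2 34 ef 5c 5c c8 25) = 3644
m4: inner = H(8e 86 88 5e 85 36 36 6c 31 70 39) = 3b f6; tag = H(e4 ec e2 34 ef 5c 5c 3b f6) = 07b7 ← matches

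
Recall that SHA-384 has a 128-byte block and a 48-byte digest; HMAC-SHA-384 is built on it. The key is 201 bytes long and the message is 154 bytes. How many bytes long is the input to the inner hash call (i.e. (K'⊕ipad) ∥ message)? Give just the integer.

Key is 201 > 128 bytes, so it is hashed to 48 bytes then zero-padded to 128: |K'| = 128.
Inner input = (K'⊕ipad) ∥ m → 128 + 154 = 282 bytes.

282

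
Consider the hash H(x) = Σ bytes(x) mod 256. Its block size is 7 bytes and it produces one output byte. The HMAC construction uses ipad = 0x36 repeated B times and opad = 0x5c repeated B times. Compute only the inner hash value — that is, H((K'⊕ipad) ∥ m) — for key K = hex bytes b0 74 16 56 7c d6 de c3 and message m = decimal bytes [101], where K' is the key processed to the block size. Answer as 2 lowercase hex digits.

5e

Key hex bytes b0 74 16 56 7c d6 de c3 is 8 bytes > B = 7, so hash it first: H(key) = 83, then zero-pad to 7 bytes: K' = 83 00 00 00 00 00 00.
K' ⊕ ipad = b5 36 36 36 36 36 36.
Inner input = b5 36 36 36 36 36 36 ∥ 65.
Inner hash: sum = 181+54+54+54+54+54+54+101 = 606; mod 256 = 94 → 5e.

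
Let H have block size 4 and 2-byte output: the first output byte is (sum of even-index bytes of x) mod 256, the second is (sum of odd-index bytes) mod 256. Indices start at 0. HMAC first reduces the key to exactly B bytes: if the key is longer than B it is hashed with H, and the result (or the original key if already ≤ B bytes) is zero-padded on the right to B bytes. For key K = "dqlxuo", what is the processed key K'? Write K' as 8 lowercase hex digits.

45580000

|K| = 6 > B = 4, so first hash the key.
H(K): even-index sum = 325 mod 256 = 69; odd-index sum = 344 mod 256 = 88 → 45 58.
Zero-pad H(K) = 45 58 to 4 bytes: K' = 45 58 00 00.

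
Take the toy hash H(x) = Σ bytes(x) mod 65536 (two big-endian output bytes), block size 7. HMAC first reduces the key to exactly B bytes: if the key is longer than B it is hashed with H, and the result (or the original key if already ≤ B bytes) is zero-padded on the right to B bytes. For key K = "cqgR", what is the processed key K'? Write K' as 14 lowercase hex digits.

Key "cqgR" = 63 71 67 52 is 4 bytes ≤ B = 7; zero-pad to 7 bytes: K' = 63 71 67 52 00 00 00.

63716752000000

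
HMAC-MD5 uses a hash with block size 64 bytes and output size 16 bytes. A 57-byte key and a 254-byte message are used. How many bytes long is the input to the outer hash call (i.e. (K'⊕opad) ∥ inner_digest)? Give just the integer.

Key is 57 ≤ 64 bytes, zero-padded: |K'| = 64.
Outer input = (K'⊕opad) ∥ H(inner) → 64 + 16 = 80 bytes.

80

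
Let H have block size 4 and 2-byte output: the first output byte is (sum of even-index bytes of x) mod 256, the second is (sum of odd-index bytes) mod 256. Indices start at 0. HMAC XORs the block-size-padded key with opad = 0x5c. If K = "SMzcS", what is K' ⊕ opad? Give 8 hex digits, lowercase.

Key "SMzcS" = 53 4d 7a 63 53 is 5 bytes > B = 4, so hash it first: H(key) = 20 b0, then zero-pad to 4 bytes: K' = 20 b0 00 00.
XOR each byte with 0x5c: 20⊕5c=7c, b0⊕5c=ec, 00⊕5c=5c, 00⊕5c=5c.

7cec5c5c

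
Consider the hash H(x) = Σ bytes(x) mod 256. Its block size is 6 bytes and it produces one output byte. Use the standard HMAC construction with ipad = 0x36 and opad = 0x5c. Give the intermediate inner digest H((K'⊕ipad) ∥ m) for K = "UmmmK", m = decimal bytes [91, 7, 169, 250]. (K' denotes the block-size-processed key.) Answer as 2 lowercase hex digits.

Key "UmmmK" = 55 6d 6d 6d 4b is 5 bytes ≤ B = 6; zero-pad to 6 bytes: K' = 55 6d 6d 6d 4b 00.
K' ⊕ ipad = 63 5b 5b 5b 7d 36.
Inner input = 63 5b 5b 5b 7d 36 ∥ 5b 07 a9 fa.
Inner hash: sum = 99+91+91+91+125+54+91+7+169+250 = 1068; mod 256 = 44 → 2c.

2c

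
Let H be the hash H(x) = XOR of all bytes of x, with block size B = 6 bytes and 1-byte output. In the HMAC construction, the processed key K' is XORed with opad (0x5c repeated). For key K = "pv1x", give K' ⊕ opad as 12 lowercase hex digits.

2c2a6d245c5c

Key "pv1x" = 70 76 31 78 is 4 bytes ≤ B = 6; zero-pad to 6 bytes: K' = 70 76 31 78 00 00.
XOR each byte with 0x5c: 70⊕5c=2c, 76⊕5c=2a, 31⊕5c=6d, 78⊕5c=24, 00⊕5c=5c, 00⊕5c=5c.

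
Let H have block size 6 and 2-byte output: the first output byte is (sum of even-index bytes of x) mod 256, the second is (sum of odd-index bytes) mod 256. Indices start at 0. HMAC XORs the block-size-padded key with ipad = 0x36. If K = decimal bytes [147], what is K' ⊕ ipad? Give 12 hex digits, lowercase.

a53636363636

Key decimal bytes [147] = 93 is 1 byte ≤ B = 6; zero-pad to 6 bytes: K' = 93 00 00 00 00 00.
XOR each byte with 0x36: 93⊕36=a5, 00⊕36=36, 00⊕36=36, 00⊕36=36, 00⊕36=36, 00⊕36=36.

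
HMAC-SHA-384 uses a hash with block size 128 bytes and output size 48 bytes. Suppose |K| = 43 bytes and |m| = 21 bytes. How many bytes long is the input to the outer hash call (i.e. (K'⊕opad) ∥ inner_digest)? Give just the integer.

176

Key is 43 ≤ 128 bytes, zero-padded: |K'| = 128.
Outer input = (K'⊕opad) ∥ H(inner) → 128 + 48 = 176 bytes.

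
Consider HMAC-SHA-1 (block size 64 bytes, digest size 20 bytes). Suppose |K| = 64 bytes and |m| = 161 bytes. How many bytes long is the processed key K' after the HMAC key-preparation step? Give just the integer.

Key is 64 ≤ 64 bytes, zero-padded: |K'| = 64.

64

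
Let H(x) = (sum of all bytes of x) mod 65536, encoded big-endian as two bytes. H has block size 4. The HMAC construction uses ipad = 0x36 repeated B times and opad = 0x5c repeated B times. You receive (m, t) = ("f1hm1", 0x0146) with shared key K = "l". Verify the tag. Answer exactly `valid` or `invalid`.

invalid

Key "l" = 6c is 1 byte ≤ B = 4; zero-pad to 4 bytes: K' = 6c 00 00 00.
K' ⊕ ipad = 5a 36 36 36; K' ⊕ opad = 30 5c 5c 5c.
Inner hash: sum = 90+54+54+54+102+49+104+109+49 = 665 → 02 99.
Outer hash (recomputed tag): sum = 48+92+92+92+2+153 = 479 → 01 df.
Recomputed tag = 01df; claimed = 0146 → mismatch.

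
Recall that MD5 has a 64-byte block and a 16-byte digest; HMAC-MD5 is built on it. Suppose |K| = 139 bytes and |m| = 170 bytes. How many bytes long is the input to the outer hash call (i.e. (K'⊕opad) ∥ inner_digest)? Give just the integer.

Key is 139 > 64 bytes, so it is hashed to 16 bytes then zero-padded to 64: |K'| = 64.
Outer input = (K'⊕opad) ∥ H(inner) → 64 + 16 = 80 bytes.

80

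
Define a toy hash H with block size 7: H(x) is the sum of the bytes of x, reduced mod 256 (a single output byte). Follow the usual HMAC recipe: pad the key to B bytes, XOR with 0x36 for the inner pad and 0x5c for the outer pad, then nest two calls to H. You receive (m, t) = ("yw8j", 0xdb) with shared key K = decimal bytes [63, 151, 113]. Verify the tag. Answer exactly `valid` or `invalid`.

Key decimal bytes [63, 151, 113] = 3f 97 71 is 3 bytes ≤ B = 7; zero-pad to 7 bytes: K' = 3f 97 71 00 00 00 00.
K' ⊕ ipad = 09 a1 47 36 36 36 36; K' ⊕ opad = 63 cb 2d 5c 5c 5c 5c.
Inner hash: sum = 9+161+71+54+54+54+54+121+119+56+106 = 859; mod 256 = 91 → 5b.
Outer hash (recomputed tag): sum = 99+203+45+92+92+92+92+91 = 806; mod 256 = 38 → 26.
Recomputed tag = 26; claimed = db → mismatch.

invalid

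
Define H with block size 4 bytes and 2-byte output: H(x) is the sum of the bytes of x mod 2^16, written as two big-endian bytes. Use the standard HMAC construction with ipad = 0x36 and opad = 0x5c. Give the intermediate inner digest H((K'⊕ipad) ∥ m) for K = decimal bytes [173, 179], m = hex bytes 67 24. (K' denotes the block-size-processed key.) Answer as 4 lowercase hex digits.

Key decimal bytes [173, 179] = ad b3 is 2 bytes ≤ B = 4; zero-pad to 4 bytes: K' = ad b3 00 00.
K' ⊕ ipad = 9b 85 36 36.
Inner input = 9b 85 36 36 ∥ 67 24.
Inner hash: sum = 155+133+54+54+103+36 = 535 → 02 17.

0217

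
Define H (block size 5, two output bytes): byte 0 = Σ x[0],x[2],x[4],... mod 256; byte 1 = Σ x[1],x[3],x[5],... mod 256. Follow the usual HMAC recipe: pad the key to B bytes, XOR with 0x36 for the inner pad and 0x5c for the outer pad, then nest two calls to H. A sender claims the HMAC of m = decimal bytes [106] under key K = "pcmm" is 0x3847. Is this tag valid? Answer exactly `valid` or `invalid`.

Key "pcmm" = 70 63 6d 6d is 4 bytes ≤ B = 5; zero-pad to 5 bytes: K' = 70 63 6d 6d 00.
K' ⊕ ipad = 46 55 5b 5b 36; K' ⊕ opad = 2c 3f 31 31 5c.
Inner hash: even-index sum = 215 mod 256 = 215; odd-index sum = 282 mod 256 = 26 → d7 1a.
Outer hash (recomputed tag): even-index sum = 211 mod 256 = 211; odd-index sum = 327 mod 256 = 71 → d3 47.
Recomputed tag = d347; claimed = 3847 → mismatch.

invalid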